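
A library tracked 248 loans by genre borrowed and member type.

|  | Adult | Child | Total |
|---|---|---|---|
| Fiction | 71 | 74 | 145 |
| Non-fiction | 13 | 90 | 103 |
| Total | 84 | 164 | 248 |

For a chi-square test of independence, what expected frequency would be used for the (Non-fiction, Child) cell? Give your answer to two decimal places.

68.11

Row total (Non-fiction) = 103; column total (Child) = 164; grand total N = 248.
Expected count = (row total × column total) / N = 103 × 164 / 248 = 68.11.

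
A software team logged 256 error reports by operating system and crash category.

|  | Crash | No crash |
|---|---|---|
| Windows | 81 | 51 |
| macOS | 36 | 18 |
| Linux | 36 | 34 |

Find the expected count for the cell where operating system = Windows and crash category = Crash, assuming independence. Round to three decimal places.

Row total (Windows) = 132; column total (Crash) = 153; grand total N = 256.
Expected count = (row total × column total) / N = 132 × 153 / 256 = 78.891.

78.891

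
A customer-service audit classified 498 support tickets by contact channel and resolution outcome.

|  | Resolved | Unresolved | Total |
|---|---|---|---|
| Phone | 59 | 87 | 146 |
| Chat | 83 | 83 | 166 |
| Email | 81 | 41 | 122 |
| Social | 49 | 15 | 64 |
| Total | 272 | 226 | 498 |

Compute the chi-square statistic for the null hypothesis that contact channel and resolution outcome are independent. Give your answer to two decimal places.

Grand total N = 498.
Expected counts (row total × column total / N):
  Phone, Resolved: 146×272/498 = 79.743
  Phone, Unresolved: 146×226/498 = 66.257
  Chat, Resolved: 166×272/498 = 90.667
  Chat, Unresolved: 166×226/498 = 75.333
  Email, Resolved: 122×272/498 = 66.635
  Email, Unresolved: 122×226/498 = 55.365
  Social, Resolved: 64×272/498 = 34.956
  Social, Unresolved: 64×226/498 = 29.044
Contributions (O − E)²/E:
  (59 − 79.743)²/79.743 = 5.3957
  (87 − 66.257)²/66.257 = 6.4940
  (83 − 90.667)²/90.667 = 0.6483
  (83 − 75.333)²/75.333 = 0.7803
  (81 − 66.635)²/66.635 = 3.0968
  (41 − 55.365)²/55.365 = 3.7271
  (49 − 34.956)²/34.956 = 5.6423
  (15 − 29.044)²/29.044 = 6.7909
χ² = 5.3957 + 6.4940 + 0.6483 + 0.7803 + 3.0968 + 3.7271 + 5.6423 + 6.7909 = 32.58

32.58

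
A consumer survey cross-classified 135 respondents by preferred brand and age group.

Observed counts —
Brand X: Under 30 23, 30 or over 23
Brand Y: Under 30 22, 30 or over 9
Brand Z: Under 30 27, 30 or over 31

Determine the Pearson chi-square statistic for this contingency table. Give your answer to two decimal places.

5.15

Row totals: 46, 31, 58. Column totals: 72, 63. Grand total N = 135.
Expected counts (row total × column total / N):
  Brand X, Under 30: 46×72/135 = 24.533
  Brand X, 30 or over: 46×63/135 = 21.467
  Brand Y, Under 30: 31×72/135 = 16.533
  Brand Y, 30 or over: 31×63/135 = 14.467
  Brand Z, Under 30: 58×72/135 = 30.933
  Brand Z, 30 or over: 58×63/135 = 27.067
Contributions (O − E)²/E:
  (23 − 24.533)²/24.533 = 0.0958
  (23 − 21.467)²/21.467 = 0.1095
  (22 − 16.533)²/16.533 = 1.8078
  (9 − 14.467)²/14.467 = 2.0659
  (27 − 30.933)²/30.933 = 0.5001
  (31 − 27.067)²/27.067 = 0.5715
χ² = 0.0958 + 0.1095 + 1.8078 + 2.0659 + 0.5001 + 0.5715 = 5.15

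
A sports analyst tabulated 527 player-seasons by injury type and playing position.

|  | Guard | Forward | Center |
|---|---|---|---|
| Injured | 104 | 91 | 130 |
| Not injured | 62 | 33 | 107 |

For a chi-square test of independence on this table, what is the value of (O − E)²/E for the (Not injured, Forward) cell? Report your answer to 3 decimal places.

4.442

Row total (Not injured) = 202; column total (Forward) = 124; N = 527.
Expected count E = 202 × 124 / 527 = 47.5294.
Contribution = (O − E)²/E = (33 − 47.5294)² / 47.5294 = 4.442.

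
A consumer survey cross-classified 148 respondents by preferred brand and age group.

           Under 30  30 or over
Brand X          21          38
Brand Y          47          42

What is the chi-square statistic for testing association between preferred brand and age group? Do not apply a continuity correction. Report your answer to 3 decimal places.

4.234

Row totals: 59, 89. Column totals: 68, 80. Grand total N = 148.
Expected counts (row total × column total / N):
  Brand X, Under 30: 59×68/148 = 27.1081
  Brand X, 30 or over: 59×80/148 = 31.8919
  Brand Y, Under 30: 89×68/148 = 40.8919
  Brand Y, 30 or over: 89×80/148 = 48.1081
Contributions (O − E)²/E:
  (21 − 27.1081)²/27.1081 = 1.3763
  (38 − 31.8919)²/31.8919 = 1.1699
  (47 − 40.8919)²/40.8919 = 0.9124
  (42 − 48.1081)²/48.1081 = 0.7755
χ² = 1.3763 + 1.1699 + 0.9124 + 0.7755 = 4.234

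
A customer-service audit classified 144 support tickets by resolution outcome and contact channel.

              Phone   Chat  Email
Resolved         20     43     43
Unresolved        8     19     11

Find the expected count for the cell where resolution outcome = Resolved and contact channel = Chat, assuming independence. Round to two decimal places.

Row total (Resolved) = 106; column total (Chat) = 62; grand total N = 144.
Expected count = (row total × column total) / N = 106 × 62 / 144 = 45.64.

45.64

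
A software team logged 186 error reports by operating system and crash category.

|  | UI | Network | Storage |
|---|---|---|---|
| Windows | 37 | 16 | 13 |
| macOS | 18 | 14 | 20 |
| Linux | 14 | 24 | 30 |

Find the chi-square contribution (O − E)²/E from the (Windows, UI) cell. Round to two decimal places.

6.40

Row total (Windows) = 66; column total (UI) = 69; N = 186.
Expected count E = 66 × 69 / 186 = 24.484.
Contribution = (O − E)²/E = (37 − 24.484)² / 24.484 = 6.40.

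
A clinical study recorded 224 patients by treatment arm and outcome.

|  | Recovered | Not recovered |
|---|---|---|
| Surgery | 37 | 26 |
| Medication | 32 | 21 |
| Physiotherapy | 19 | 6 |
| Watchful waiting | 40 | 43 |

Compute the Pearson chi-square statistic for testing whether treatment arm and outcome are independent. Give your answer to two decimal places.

6.64

Row totals: 63, 53, 25, 83. Column totals: 128, 96. Grand total N = 224.
Expected counts (row total × column total / N):
  Surgery, Recovered: 63×128/224 = 36.000
  Surgery, Not recovered: 63×96/224 = 27.000
  Medication, Recovered: 53×128/224 = 30.286
  Medication, Not recovered: 53×96/224 = 22.714
  Physiotherapy, Recovered: 25×128/224 = 14.286
  Physiotherapy, Not recovered: 25×96/224 = 10.714
  Watchful waiting, Recovered: 83×128/224 = 47.429
  Watchful waiting, Not recovered: 83×96/224 = 35.571
Contributions (O − E)²/E:
  (37 − 36.000)²/36.000 = 0.0278
  (26 − 27.000)²/27.000 = 0.0370
  (32 − 30.286)²/30.286 = 0.0970
  (21 − 22.714)²/22.714 = 0.1293
  (19 − 14.286)²/14.286 = 1.5555
  (6 − 10.714)²/10.714 = 2.0741
  (40 − 47.429)²/47.429 = 1.1636
  (43 − 35.571)²/35.571 = 1.5515
χ² = 0.0278 + 0.0370 + 0.0970 + 0.1293 + 1.5555 + 2.0741 + 1.1636 + 1.5515 = 6.64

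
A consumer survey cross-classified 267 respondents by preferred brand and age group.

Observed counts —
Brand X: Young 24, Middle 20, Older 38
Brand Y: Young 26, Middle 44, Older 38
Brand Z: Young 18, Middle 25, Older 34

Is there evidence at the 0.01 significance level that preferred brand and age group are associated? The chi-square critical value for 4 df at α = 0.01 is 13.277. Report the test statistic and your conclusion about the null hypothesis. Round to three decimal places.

Row totals: 82, 108, 77. Column totals: 68, 89, 110. Grand total N = 267.
Expected counts (row total × column total / N):
  Brand X, Young: 82×68/267 = 20.8839
  Brand X, Middle: 82×89/267 = 27.3333
  Brand X, Older: 82×110/267 = 33.7828
  Brand Y, Young: 108×68/267 = 27.5056
  Brand Y, Middle: 108×89/267 = 36.0000
  Brand Y, Older: 108×110/267 = 44.4944
  Brand Z, Young: 77×68/267 = 19.6105
  Brand Z, Middle: 77×89/267 = 25.6667
  Brand Z, Older: 77×110/267 = 31.7228
Contributions (O − E)²/E:
  (24 − 20.8839)²/20.8839 = 0.4650
  (20 − 27.3333)²/27.3333 = 1.9675
  (38 − 33.7828)²/33.7828 = 0.5264
  (26 − 27.5056)²/27.5056 = 0.0824
  (44 − 36.0000)²/36.0000 = 1.7778
  (38 − 44.4944)²/44.4944 = 0.9479
  (18 − 19.6105)²/19.6105 = 0.1323
  (25 − 25.6667)²/25.6667 = 0.0173
  (34 − 31.7228)²/31.7228 = 0.1635
χ² = 0.4650 + 1.9675 + 0.5264 + 0.0824 + 1.7778 + 0.9479 + 0.1323 + 0.0173 + 0.1635 = 6.080
df = (3−1)(3−1) = 4. Since 6.080 < 13.277, fail to reject the null hypothesis of independence at α = 0.01.

6.080; fail to reject H₀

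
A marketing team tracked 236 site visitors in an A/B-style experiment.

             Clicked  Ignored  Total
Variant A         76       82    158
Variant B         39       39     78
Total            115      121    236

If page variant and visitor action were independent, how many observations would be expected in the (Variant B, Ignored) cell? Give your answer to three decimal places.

39.992

Row total (Variant B) = 78; column total (Ignored) = 121; grand total N = 236.
Expected count = (row total × column total) / N = 78 × 121 / 236 = 39.992.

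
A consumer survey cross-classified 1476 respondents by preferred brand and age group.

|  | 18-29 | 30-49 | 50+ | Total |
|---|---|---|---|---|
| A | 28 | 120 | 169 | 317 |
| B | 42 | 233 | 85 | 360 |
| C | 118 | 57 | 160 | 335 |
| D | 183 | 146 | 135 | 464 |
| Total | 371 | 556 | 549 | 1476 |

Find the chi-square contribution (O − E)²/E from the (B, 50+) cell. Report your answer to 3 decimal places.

17.860

Row total (B) = 360; column total (50+) = 549; N = 1476.
Expected count E = 360 × 549 / 1476 = 133.9024.
Contribution = (O − E)²/E = (85 − 133.9024)² / 133.9024 = 17.860.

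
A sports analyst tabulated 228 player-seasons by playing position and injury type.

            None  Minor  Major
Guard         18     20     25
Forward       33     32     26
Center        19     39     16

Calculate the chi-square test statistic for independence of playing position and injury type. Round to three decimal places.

Row totals: 63, 91, 74. Column totals: 70, 91, 67. Grand total N = 228.
Expected counts (row total × column total / N):
  Guard, None: 63×70/228 = 19.3421
  Guard, Minor: 63×91/228 = 25.1447
  Guard, Major: 63×67/228 = 18.5132
  Forward, None: 91×70/228 = 27.9386
  Forward, Minor: 91×91/228 = 36.3202
  Forward, Major: 91×67/228 = 26.7412
  Center, None: 74×70/228 = 22.7193
  Center, Minor: 74×91/228 = 29.5351
  Center, Major: 74×67/228 = 21.7456
Contributions (O − E)²/E:
  (18 − 19.3421)²/19.3421 = 0.0931
  (20 − 25.1447)²/25.1447 = 1.0526
  (25 − 18.5132)²/18.5132 = 2.2729
  (33 − 27.9386)²/27.9386 = 0.9169
  (32 − 36.3202)²/36.3202 = 0.5139
  (26 − 26.7412)²/26.7412 = 0.0205
  (19 − 22.7193)²/22.7193 = 0.6089
  (39 − 29.5351)²/29.5351 = 3.0331
  (16 − 21.7456)²/21.7456 = 1.5181
χ² = 0.0931 + 1.0526 + 2.2729 + 0.9169 + 0.5139 + 0.0205 + 0.6089 + 3.0331 + 1.5181 = 10.030

10.030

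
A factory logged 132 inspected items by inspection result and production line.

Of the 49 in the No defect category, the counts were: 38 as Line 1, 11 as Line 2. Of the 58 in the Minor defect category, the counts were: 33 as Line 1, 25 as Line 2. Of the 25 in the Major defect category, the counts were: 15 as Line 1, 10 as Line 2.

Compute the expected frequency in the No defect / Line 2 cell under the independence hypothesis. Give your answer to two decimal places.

17.08

Row total (No defect) = 49; column total (Line 2) = 46; grand total N = 132.
Expected count = (row total × column total) / N = 49 × 46 / 132 = 17.08.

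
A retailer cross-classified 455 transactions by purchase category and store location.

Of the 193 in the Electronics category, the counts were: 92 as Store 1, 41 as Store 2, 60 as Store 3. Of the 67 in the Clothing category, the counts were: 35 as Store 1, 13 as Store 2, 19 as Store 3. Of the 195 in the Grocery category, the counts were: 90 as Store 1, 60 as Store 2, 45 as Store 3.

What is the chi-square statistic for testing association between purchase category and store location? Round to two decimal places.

Row totals: 193, 67, 195. Column totals: 217, 114, 124. Grand total N = 455.
Expected counts (row total × column total / N):
  Electronics, Store 1: 193×217/455 = 92.046
  Electronics, Store 2: 193×114/455 = 48.356
  Electronics, Store 3: 193×124/455 = 52.598
  Clothing, Store 1: 67×217/455 = 31.954
  Clothing, Store 2: 67×114/455 = 16.787
  Clothing, Store 3: 67×124/455 = 18.259
  Grocery, Store 1: 195×217/455 = 93.000
  Grocery, Store 2: 195×114/455 = 48.857
  Grocery, Store 3: 195×124/455 = 53.143
Contributions (O − E)²/E:
  (92 − 92.046)²/92.046 = 0.0000
  (41 − 48.356)²/48.356 = 1.1190
  (60 − 52.598)²/52.598 = 1.0417
  (35 − 31.954)²/31.954 = 0.2904
  (13 − 16.787)²/16.787 = 0.8543
  (19 − 18.259)²/18.259 = 0.0301
  (90 − 93.000)²/93.000 = 0.0968
  (60 − 48.857)²/48.857 = 2.5414
  (45 − 53.143)²/53.143 = 1.2477
χ² = 0.0000 + 1.1190 + 1.0417 + 0.2904 + 0.8543 + 0.0301 + 0.0968 + 2.5414 + 1.2477 = 7.22

7.22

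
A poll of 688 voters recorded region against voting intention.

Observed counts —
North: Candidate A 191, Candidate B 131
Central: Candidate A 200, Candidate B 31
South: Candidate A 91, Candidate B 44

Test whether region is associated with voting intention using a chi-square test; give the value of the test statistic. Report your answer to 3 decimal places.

48.224

Row totals: 322, 231, 135. Column totals: 482, 206. Grand total N = 688.
Expected counts (row total × column total / N):
  North, Candidate A: 322×482/688 = 225.5872
  North, Candidate B: 322×206/688 = 96.4128
  Central, Candidate A: 231×482/688 = 161.8343
  Central, Candidate B: 231×206/688 = 69.1657
  South, Candidate A: 135×482/688 = 94.5785
  South, Candidate B: 135×206/688 = 40.4215
Contributions (O − E)²/E:
  (191 − 225.5872)²/225.5872 = 5.3029
  (131 − 96.4128)²/96.4128 = 12.4078
  (200 − 161.8343)²/161.8343 = 9.0007
  (31 − 69.1657)²/69.1657 = 21.0599
  (91 − 94.5785)²/94.5785 = 0.1354
  (44 − 40.4215)²/40.4215 = 0.3168
χ² = 5.3029 + 12.4078 + 9.0007 + 21.0599 + 0.1354 + 0.3168 = 48.224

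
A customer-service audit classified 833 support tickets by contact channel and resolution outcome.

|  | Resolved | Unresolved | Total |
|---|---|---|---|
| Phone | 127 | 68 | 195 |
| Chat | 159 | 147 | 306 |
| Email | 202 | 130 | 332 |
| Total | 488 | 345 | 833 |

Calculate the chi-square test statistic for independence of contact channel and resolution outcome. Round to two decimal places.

Grand total N = 833.
Expected counts (row total × column total / N):
  Phone, Resolved: 195×488/833 = 114.238
  Phone, Unresolved: 195×345/833 = 80.762
  Chat, Resolved: 306×488/833 = 179.265
  Chat, Unresolved: 306×345/833 = 126.735
  Email, Resolved: 332×488/833 = 194.497
  Email, Unresolved: 332×345/833 = 137.503
Contributions (O − E)²/E:
  (127 − 114.238)²/114.238 = 1.4257
  (68 − 80.762)²/80.762 = 2.0166
  (159 − 179.265)²/179.265 = 2.2909
  (147 − 126.735)²/126.735 = 3.2404
  (202 − 194.497)²/194.497 = 0.2894
  (130 − 137.503)²/137.503 = 0.4094
χ² = 1.4257 + 2.0166 + 2.2909 + 3.2404 + 0.2894 + 0.4094 = 9.67

9.67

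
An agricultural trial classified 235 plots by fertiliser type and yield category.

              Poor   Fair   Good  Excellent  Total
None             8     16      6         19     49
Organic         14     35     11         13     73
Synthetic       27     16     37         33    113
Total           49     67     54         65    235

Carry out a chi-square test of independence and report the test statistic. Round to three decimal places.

Grand total N = 235.
Expected counts (row total × column total / N):
  None, Poor: 49×49/235 = 10.2170
  None, Fair: 49×67/235 = 13.9702
  None, Good: 49×54/235 = 11.2596
  None, Excellent: 49×65/235 = 13.5532
  Organic, Poor: 73×49/235 = 15.2213
  Organic, Fair: 73×67/235 = 20.8128
  Organic, Good: 73×54/235 = 16.7745
  Organic, Excellent: 73×65/235 = 20.1915
  Synthetic, Poor: 113×49/235 = 23.5617
  Synthetic, Fair: 113×67/235 = 32.2170
  Synthetic, Good: 113×54/235 = 25.9660
  Synthetic, Excellent: 113×65/235 = 31.2553
Contributions (O − E)²/E:
  (8 − 10.2170)²/10.2170 = 0.4811
  (16 − 13.9702)²/13.9702 = 0.2949
  (6 − 11.2596)²/11.2596 = 2.4569
  (19 − 13.5532)²/13.5532 = 2.1890
  (14 − 15.2213)²/15.2213 = 0.0980
  (35 − 20.8128)²/20.8128 = 9.6708
  (11 − 16.7745)²/16.7745 = 1.9878
  (13 − 20.1915)²/20.1915 = 2.5614
  (27 − 23.5617)²/23.5617 = 0.5017
  (16 − 32.2170)²/32.2170 = 8.1631
  (37 − 25.9660)²/25.9660 = 4.6888
  (33 − 31.2553)²/31.2553 = 0.0974
χ² = 0.4811 + 0.2949 + 2.4569 + 2.1890 + 0.0980 + 9.6708 + 1.9878 + 2.5614 + 0.5017 + 8.1631 + 4.6888 + 0.0974 = 33.191

33.191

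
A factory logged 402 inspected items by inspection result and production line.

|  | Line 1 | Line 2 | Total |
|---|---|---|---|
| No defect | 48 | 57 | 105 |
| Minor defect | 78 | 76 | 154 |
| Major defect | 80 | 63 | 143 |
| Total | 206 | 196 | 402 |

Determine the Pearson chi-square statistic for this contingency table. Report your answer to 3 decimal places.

Grand total N = 402.
Expected counts (row total × column total / N):
  No defect, Line 1: 105×206/402 = 53.80597
  No defect, Line 2: 105×196/402 = 51.19403
  Minor defect, Line 1: 154×206/402 = 78.91542
  Minor defect, Line 2: 154×196/402 = 75.08458
  Major defect, Line 1: 143×206/402 = 73.27861
  Major defect, Line 2: 143×196/402 = 69.72139
Contributions (O − E)²/E:
  (48 − 53.80597)²/53.80597 = 0.6265
  (57 − 51.19403)²/51.19403 = 0.6585
  (78 − 78.91542)²/78.91542 = 0.0106
  (76 − 75.08458)²/75.08458 = 0.0112
  (80 − 73.27861)²/73.27861 = 0.6165
  (63 − 69.72139)²/69.72139 = 0.6480
χ² = 0.6265 + 0.6585 + 0.0106 + 0.0112 + 0.6165 + 0.6480 = 2.571

2.571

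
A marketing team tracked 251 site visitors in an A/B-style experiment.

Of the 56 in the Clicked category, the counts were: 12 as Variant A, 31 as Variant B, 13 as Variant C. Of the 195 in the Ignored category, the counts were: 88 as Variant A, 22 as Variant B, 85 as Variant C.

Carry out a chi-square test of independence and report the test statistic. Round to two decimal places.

50.78

Row totals: 56, 195. Column totals: 100, 53, 98. Grand total N = 251.
Expected counts (row total × column total / N):
  Clicked, Variant A: 56×100/251 = 22.3108
  Clicked, Variant B: 56×53/251 = 11.8247
  Clicked, Variant C: 56×98/251 = 21.8645
  Ignored, Variant A: 195×100/251 = 77.6892
  Ignored, Variant B: 195×53/251 = 41.1753
  Ignored, Variant C: 195×98/251 = 76.1355
Contributions (O − E)²/E:
  (12 − 22.3108)²/22.3108 = 4.7651
  (31 − 11.8247)²/11.8247 = 31.0953
  (13 − 21.8645)²/21.8645 = 3.5939
  (88 − 77.6892)²/77.6892 = 1.3684
  (22 − 41.1753)²/41.1753 = 8.9299
  (85 − 76.1355)²/76.1355 = 1.0321
χ² = 4.7651 + 31.0953 + 3.5939 + 1.3684 + 8.9299 + 1.0321 = 50.78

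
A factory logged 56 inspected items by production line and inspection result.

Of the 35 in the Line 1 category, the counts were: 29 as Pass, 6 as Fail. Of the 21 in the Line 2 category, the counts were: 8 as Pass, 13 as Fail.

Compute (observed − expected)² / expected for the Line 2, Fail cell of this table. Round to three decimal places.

4.844

Row total (Line 2) = 21; column total (Fail) = 19; N = 56.
Expected count E = 21 × 19 / 56 = 7.1250.
Contribution = (O − E)²/E = (13 − 7.1250)² / 7.1250 = 4.844.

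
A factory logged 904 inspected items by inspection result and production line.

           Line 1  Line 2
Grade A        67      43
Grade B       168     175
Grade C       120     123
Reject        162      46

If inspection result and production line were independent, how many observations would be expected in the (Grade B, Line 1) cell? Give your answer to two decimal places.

196.16

Row total (Grade B) = 343; column total (Line 1) = 517; grand total N = 904.
Expected count = (row total × column total) / N = 343 × 517 / 904 = 196.16.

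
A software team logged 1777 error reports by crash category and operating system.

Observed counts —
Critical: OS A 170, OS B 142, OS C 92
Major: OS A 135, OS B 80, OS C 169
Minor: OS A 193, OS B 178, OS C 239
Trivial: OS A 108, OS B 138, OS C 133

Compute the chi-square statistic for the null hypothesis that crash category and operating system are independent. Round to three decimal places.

Row totals: 404, 384, 610, 379. Column totals: 606, 538, 633. Grand total N = 1777.
Expected counts (row total × column total / N):
  Critical, OS A: 404×606/1777 = 137.7738
  Critical, OS B: 404×538/1777 = 122.3140
  Critical, OS C: 404×633/1777 = 143.9122
  Major, OS A: 384×606/1777 = 130.9533
  Major, OS B: 384×538/1777 = 116.2589
  Major, OS C: 384×633/1777 = 136.7878
  Minor, OS A: 610×606/1777 = 208.0248
  Minor, OS B: 610×538/1777 = 184.6820
  Minor, OS C: 610×633/1777 = 217.2932
  Trivial, OS A: 379×606/1777 = 129.2482
  Trivial, OS B: 379×538/1777 = 114.7451
  Trivial, OS C: 379×633/1777 = 135.0068
Contributions (O − E)²/E:
  (170 − 137.7738)²/137.7738 = 7.5379
  (142 − 122.3140)²/122.3140 = 3.1684
  (92 − 143.9122)²/143.9122 = 18.7258
  (135 − 130.9533)²/130.9533 = 0.1251
  (80 − 116.2589)²/116.2589 = 11.3084
  (169 − 136.7878)²/136.7878 = 7.5857
  (193 − 208.0248)²/208.0248 = 1.0852
  (178 − 184.6820)²/184.6820 = 0.2418
  (239 − 217.2932)²/217.2932 = 2.1684
  (108 − 129.2482)²/129.2482 = 3.4932
  (138 − 114.7451)²/114.7451 = 4.7130
  (133 − 135.0068)²/135.0068 = 0.0298
χ² = 7.5379 + 3.1684 + 18.7258 + 0.1251 + 11.3084 + 7.5857 + 1.0852 + 0.2418 + 2.1684 + 3.4932 + 4.7130 + 0.0298 = 60.183

60.183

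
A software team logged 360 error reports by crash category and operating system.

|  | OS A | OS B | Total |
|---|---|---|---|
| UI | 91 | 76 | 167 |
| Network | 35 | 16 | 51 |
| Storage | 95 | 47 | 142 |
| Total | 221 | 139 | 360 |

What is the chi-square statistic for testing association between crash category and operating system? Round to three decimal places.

6.300

Grand total N = 360.
Expected counts (row total × column total / N):
  UI, OS A: 167×221/360 = 102.5194
  UI, OS B: 167×139/360 = 64.4806
  Network, OS A: 51×221/360 = 31.3083
  Network, OS B: 51×139/360 = 19.6917
  Storage, OS A: 142×221/360 = 87.1722
  Storage, OS B: 142×139/360 = 54.8278
Contributions (O − E)²/E:
  (91 − 102.5194)²/102.5194 = 1.2944
  (76 − 64.4806)²/64.4806 = 2.0579
  (35 − 31.3083)²/31.3083 = 0.4353
  (16 − 19.6917)²/19.6917 = 0.6921
  (95 − 87.1722)²/87.1722 = 0.7029
  (47 − 54.8278)²/54.8278 = 1.1176
χ² = 1.2944 + 2.0579 + 0.4353 + 0.6921 + 0.7029 + 1.1176 = 6.300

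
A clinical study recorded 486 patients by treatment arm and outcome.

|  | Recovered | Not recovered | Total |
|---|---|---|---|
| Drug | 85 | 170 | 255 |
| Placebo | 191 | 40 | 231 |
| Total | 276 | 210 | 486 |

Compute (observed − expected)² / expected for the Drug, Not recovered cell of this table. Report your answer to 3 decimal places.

32.471

Row total (Drug) = 255; column total (Not recovered) = 210; N = 486.
Expected count E = 255 × 210 / 486 = 110.1852.
Contribution = (O − E)²/E = (170 − 110.1852)² / 110.1852 = 32.471.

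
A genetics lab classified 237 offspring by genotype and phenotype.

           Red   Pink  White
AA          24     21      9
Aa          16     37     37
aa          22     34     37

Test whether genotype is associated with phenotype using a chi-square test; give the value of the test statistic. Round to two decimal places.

16.54

Row totals: 54, 90, 93. Column totals: 62, 92, 83. Grand total N = 237.
Expected counts (row total × column total / N):
  AA, Red: 54×62/237 = 14.1266
  AA, Pink: 54×92/237 = 20.9620
  AA, White: 54×83/237 = 18.9114
  Aa, Red: 90×62/237 = 23.5443
  Aa, Pink: 90×92/237 = 34.9367
  Aa, White: 90×83/237 = 31.5190
  aa, Red: 93×62/237 = 24.3291
  aa, Pink: 93×92/237 = 36.1013
  aa, White: 93×83/237 = 32.5696
Contributions (O − E)²/E:
  (24 − 14.1266)²/14.1266 = 6.9007
  (21 − 20.9620)²/20.9620 = 0.0001
  (9 − 18.9114)²/18.9114 = 5.1945
  (16 − 23.5443)²/23.5443 = 2.4174
  (37 − 34.9367)²/34.9367 = 0.1219
  (37 − 31.5190)²/31.5190 = 0.9531
  (22 − 24.3291)²/24.3291 = 0.2230
  (34 − 36.1013)²/36.1013 = 0.1223
  (37 − 32.5696)²/32.5696 = 0.6027
χ² = 6.9007 + 0.0001 + 5.1945 + 2.4174 + 0.1219 + 0.9531 + 0.2230 + 0.1223 + 0.6027 = 16.54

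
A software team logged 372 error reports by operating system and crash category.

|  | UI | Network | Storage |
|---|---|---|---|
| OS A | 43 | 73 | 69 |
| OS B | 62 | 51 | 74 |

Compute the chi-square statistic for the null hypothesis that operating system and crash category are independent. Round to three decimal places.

7.506

Row totals: 185, 187. Column totals: 105, 124, 143. Grand total N = 372.
Expected counts (row total × column total / N):
  OS A, UI: 185×105/372 = 52.2177
  OS A, Network: 185×124/372 = 61.6667
  OS A, Storage: 185×143/372 = 71.1156
  OS B, UI: 187×105/372 = 52.7823
  OS B, Network: 187×124/372 = 62.3333
  OS B, Storage: 187×143/372 = 71.8844
Contributions (O − E)²/E:
  (43 − 52.2177)²/52.2177 = 1.6271
  (73 − 61.6667)²/61.6667 = 2.0829
  (69 − 71.1156)²/71.1156 = 0.0629
  (62 − 52.7823)²/52.7823 = 1.6097
  (51 − 62.3333)²/62.3333 = 2.0606
  (74 − 71.8844)²/71.8844 = 0.0623
χ² = 1.6271 + 2.0829 + 0.0629 + 1.6097 + 2.0606 + 0.0623 = 7.506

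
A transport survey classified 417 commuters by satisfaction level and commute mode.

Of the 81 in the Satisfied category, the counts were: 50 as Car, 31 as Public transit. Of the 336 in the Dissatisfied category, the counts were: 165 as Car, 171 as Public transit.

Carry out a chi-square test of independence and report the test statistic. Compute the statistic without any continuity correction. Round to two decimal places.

4.16

Row totals: 81, 336. Column totals: 215, 202. Grand total N = 417.
Expected counts (row total × column total / N):
  Satisfied, Car: 81×215/417 = 41.763
  Satisfied, Public transit: 81×202/417 = 39.237
  Dissatisfied, Car: 336×215/417 = 173.237
  Dissatisfied, Public transit: 336×202/417 = 162.763
Contributions (O − E)²/E:
  (50 − 41.763)²/41.763 = 1.6246
  (31 − 39.237)²/39.237 = 1.7292
  (165 − 173.237)²/173.237 = 0.3916
  (171 − 162.763)²/162.763 = 0.4169
χ² = 1.6246 + 1.7292 + 0.3916 + 0.4169 = 4.16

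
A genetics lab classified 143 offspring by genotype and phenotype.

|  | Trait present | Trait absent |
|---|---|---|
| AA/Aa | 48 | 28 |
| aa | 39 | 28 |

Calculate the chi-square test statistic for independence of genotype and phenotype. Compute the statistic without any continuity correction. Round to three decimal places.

0.366

Row totals: 76, 67. Column totals: 87, 56. Grand total N = 143.
Expected counts (row total × column total / N):
  AA/Aa, Trait present: 76×87/143 = 46.2378
  AA/Aa, Trait absent: 76×56/143 = 29.7622
  aa, Trait present: 67×87/143 = 40.7622
  aa, Trait absent: 67×56/143 = 26.2378
Contributions (O − E)²/E:
  (48 − 46.2378)²/46.2378 = 0.0672
  (28 − 29.7622)²/29.7622 = 0.1043
  (39 − 40.7622)²/40.7622 = 0.0762
  (28 − 26.2378)²/26.2378 = 0.1184
χ² = 0.0672 + 0.1043 + 0.0762 + 0.1184 = 0.366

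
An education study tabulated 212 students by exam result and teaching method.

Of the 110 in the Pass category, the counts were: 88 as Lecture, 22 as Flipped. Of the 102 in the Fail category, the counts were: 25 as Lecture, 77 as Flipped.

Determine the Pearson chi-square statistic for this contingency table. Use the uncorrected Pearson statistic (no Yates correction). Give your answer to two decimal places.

65.47

Row totals: 110, 102. Column totals: 113, 99. Grand total N = 212.
Expected counts (row total × column total / N):
  Pass, Lecture: 110×113/212 = 58.632
  Pass, Flipped: 110×99/212 = 51.368
  Fail, Lecture: 102×113/212 = 54.368
  Fail, Flipped: 102×99/212 = 47.632
Contributions (O − E)²/E:
  (88 − 58.632)²/58.632 = 14.7100
  (22 − 51.368)²/51.368 = 16.7902
  (25 − 54.368)²/54.368 = 15.8637
  (77 − 47.632)²/47.632 = 18.1071
χ² = 14.7100 + 16.7902 + 15.8637 + 18.1071 = 65.47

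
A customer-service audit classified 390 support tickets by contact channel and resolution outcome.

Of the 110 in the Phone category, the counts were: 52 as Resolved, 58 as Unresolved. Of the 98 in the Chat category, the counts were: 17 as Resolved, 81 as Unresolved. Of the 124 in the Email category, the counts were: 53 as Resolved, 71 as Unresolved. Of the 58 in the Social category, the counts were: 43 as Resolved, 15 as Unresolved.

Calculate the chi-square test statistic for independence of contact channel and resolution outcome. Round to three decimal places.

Row totals: 110, 98, 124, 58. Column totals: 165, 225. Grand total N = 390.
Expected counts (row total × column total / N):
  Phone, Resolved: 110×165/390 = 46.53846
  Phone, Unresolved: 110×225/390 = 63.46154
  Chat, Resolved: 98×165/390 = 41.46154
  Chat, Unresolved: 98×225/390 = 56.53846
  Email, Resolved: 124×165/390 = 52.46154
  Email, Unresolved: 124×225/390 = 71.53846
  Social, Resolved: 58×165/390 = 24.53846
  Social, Unresolved: 58×225/390 = 33.46154
Contributions (O − E)²/E:
  (52 − 46.53846)²/46.53846 = 0.6409
  (58 − 63.46154)²/63.46154 = 0.4700
  (17 − 41.46154)²/41.46154 = 14.4319
  (81 − 56.53846)²/56.53846 = 10.5834
  (53 − 52.46154)²/52.46154 = 0.0055
  (71 − 71.53846)²/71.53846 = 0.0041
  (43 − 24.53846)²/24.53846 = 13.8896
  (15 − 33.46154)²/33.46154 = 10.1857
χ² = 0.6409 + 0.4700 + 14.4319 + 10.5834 + 0.0055 + 0.0041 + 13.8896 + 10.1857 = 50.211

50.211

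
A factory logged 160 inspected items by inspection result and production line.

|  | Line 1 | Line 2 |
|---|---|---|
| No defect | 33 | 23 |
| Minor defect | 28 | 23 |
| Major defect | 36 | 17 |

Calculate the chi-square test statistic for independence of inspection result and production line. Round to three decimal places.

Row totals: 56, 51, 53. Column totals: 97, 63. Grand total N = 160.
Expected counts (row total × column total / N):
  No defect, Line 1: 56×97/160 = 33.9500
  No defect, Line 2: 56×63/160 = 22.0500
  Minor defect, Line 1: 51×97/160 = 30.9187
  Minor defect, Line 2: 51×63/160 = 20.0813
  Major defect, Line 1: 53×97/160 = 32.1313
  Major defect, Line 2: 53×63/160 = 20.8687
Contributions (O − E)²/E:
  (33 − 33.9500)²/33.9500 = 0.0266
  (23 − 22.0500)²/22.0500 = 0.0409
  (28 − 30.9187)²/30.9187 = 0.2755
  (23 − 20.0813)²/20.0813 = 0.4242
  (36 − 32.1313)²/32.1313 = 0.4658
  (17 − 20.8687)²/20.8687 = 0.7172
χ² = 0.0266 + 0.0409 + 0.2755 + 0.4242 + 0.4658 + 0.7172 = 1.950

1.950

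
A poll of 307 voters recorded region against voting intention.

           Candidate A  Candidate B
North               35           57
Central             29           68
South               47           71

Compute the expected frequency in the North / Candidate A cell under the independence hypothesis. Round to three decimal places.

Row total (North) = 92; column total (Candidate A) = 111; grand total N = 307.
Expected count = (row total × column total) / N = 92 × 111 / 307 = 33.264.

33.264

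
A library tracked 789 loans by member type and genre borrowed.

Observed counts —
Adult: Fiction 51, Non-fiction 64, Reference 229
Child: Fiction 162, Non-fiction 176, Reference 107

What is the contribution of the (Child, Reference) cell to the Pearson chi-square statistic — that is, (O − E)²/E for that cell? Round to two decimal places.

Row total (Child) = 445; column total (Reference) = 336; N = 789.
Expected count E = 445 × 336 / 789 = 189.506.
Contribution = (O − E)²/E = (107 − 189.506)² / 189.506 = 35.92.

35.92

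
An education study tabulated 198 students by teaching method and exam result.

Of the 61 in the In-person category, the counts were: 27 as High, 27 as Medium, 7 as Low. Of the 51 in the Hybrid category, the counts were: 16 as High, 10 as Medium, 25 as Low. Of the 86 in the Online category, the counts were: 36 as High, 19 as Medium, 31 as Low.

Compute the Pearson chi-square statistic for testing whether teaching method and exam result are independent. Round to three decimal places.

22.492

Row totals: 61, 51, 86. Column totals: 79, 56, 63. Grand total N = 198.
Expected counts (row total × column total / N):
  In-person, High: 61×79/198 = 24.3384
  In-person, Medium: 61×56/198 = 17.2525
  In-person, Low: 61×63/198 = 19.4091
  Hybrid, High: 51×79/198 = 20.3485
  Hybrid, Medium: 51×56/198 = 14.4242
  Hybrid, Low: 51×63/198 = 16.2273
  Online, High: 86×79/198 = 34.3131
  Online, Medium: 86×56/198 = 24.3232
  Online, Low: 86×63/198 = 27.3636
Contributions (O − E)²/E:
  (27 − 24.3384)²/24.3384 = 0.2911
  (27 − 17.2525)²/17.2525 = 5.5072
  (7 − 19.4091)²/19.4091 = 7.9337
  (16 − 20.3485)²/20.3485 = 0.9293
  (10 − 14.4242)²/14.4242 = 1.3570
  (25 − 16.2273)²/16.2273 = 4.7426
  (36 − 34.3131)²/34.3131 = 0.0829
  (19 − 24.3232)²/24.3232 = 1.1650
  (31 − 27.3636)²/27.3636 = 0.4832
χ² = 0.2911 + 5.5072 + 7.9337 + 0.9293 + 1.3570 + 4.7426 + 0.0829 + 1.1650 + 0.4832 = 22.492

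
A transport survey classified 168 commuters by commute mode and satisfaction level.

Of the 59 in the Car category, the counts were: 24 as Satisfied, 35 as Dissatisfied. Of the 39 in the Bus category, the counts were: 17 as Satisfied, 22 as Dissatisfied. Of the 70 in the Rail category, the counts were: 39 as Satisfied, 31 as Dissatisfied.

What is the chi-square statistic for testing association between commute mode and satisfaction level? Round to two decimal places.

Row totals: 59, 39, 70. Column totals: 80, 88. Grand total N = 168.
Expected counts (row total × column total / N):
  Car, Satisfied: 59×80/168 = 28.095
  Car, Dissatisfied: 59×88/168 = 30.905
  Bus, Satisfied: 39×80/168 = 18.571
  Bus, Dissatisfied: 39×88/168 = 20.429
  Rail, Satisfied: 70×80/168 = 33.333
  Rail, Dissatisfied: 70×88/168 = 36.667
Contributions (O − E)²/E:
  (24 − 28.095)²/28.095 = 0.5969
  (35 − 30.905)²/30.905 = 0.5426
  (17 − 18.571)²/18.571 = 0.1329
  (22 − 20.429)²/20.429 = 0.1208
  (39 − 33.333)²/33.333 = 0.9635
  (31 − 36.667)²/36.667 = 0.8759
χ² = 0.5969 + 0.5426 + 0.1329 + 0.1208 + 0.9635 + 0.8759 = 3.23

3.23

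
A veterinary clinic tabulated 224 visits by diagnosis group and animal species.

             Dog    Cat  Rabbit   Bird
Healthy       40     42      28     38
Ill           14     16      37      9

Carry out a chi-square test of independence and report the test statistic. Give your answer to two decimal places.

22.49

Row totals: 148, 76. Column totals: 54, 58, 65, 47. Grand total N = 224.
Expected counts (row total × column total / N):
  Healthy, Dog: 148×54/224 = 35.679
  Healthy, Cat: 148×58/224 = 38.321
  Healthy, Rabbit: 148×65/224 = 42.946
  Healthy, Bird: 148×47/224 = 31.054
  Ill, Dog: 76×54/224 = 18.321
  Ill, Cat: 76×58/224 = 19.679
  Ill, Rabbit: 76×65/224 = 22.054
  Ill, Bird: 76×47/224 = 15.946
Contributions (O − E)²/E:
  (40 − 35.679)²/35.679 = 0.5233
  (42 − 38.321)²/38.321 = 0.3532
  (28 − 42.946)²/42.946 = 5.2015
  (38 − 31.054)²/31.054 = 1.5536
  (14 − 18.321)²/18.321 = 1.0191
  (16 − 19.679)²/19.679 = 0.6878
  (37 − 22.054)²/22.054 = 10.1289
  (9 − 15.946)²/15.946 = 3.0256
χ² = 0.5233 + 0.3532 + 5.2015 + 1.5536 + 1.0191 + 0.6878 + 10.1289 + 3.0256 = 22.49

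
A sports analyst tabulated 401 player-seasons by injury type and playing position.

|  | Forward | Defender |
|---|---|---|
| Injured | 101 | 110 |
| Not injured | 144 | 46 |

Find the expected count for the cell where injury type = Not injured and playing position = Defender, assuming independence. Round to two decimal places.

Row total (Not injured) = 190; column total (Defender) = 156; grand total N = 401.
Expected count = (row total × column total) / N = 190 × 156 / 401 = 73.92.

73.92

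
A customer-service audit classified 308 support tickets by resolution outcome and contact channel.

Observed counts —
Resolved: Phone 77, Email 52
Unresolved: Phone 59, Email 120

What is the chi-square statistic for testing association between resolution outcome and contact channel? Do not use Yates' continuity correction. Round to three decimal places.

Row totals: 129, 179. Column totals: 136, 172. Grand total N = 308.
Expected counts (row total × column total / N):
  Resolved, Phone: 129×136/308 = 56.9610
  Resolved, Email: 129×172/308 = 72.0390
  Unresolved, Phone: 179×136/308 = 79.0390
  Unresolved, Email: 179×172/308 = 99.9610
Contributions (O − E)²/E:
  (77 − 56.9610)²/56.9610 = 7.0498
  (52 − 72.0390)²/72.0390 = 5.5742
  (59 − 79.0390)²/79.0390 = 5.0805
  (120 − 99.9610)²/99.9610 = 4.0172
χ² = 7.0498 + 5.5742 + 5.0805 + 4.0172 = 21.722

21.722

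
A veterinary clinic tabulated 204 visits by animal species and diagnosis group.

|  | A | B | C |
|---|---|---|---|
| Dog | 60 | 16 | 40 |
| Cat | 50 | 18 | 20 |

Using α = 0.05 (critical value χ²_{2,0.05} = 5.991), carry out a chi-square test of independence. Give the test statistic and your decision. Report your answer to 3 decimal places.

3.924; fail to reject H₀

Row totals: 116, 88. Column totals: 110, 34, 60. Grand total N = 204.
Expected counts (row total × column total / N):
  Dog, A: 116×110/204 = 62.5490
  Dog, B: 116×34/204 = 19.3333
  Dog, C: 116×60/204 = 34.1176
  Cat, A: 88×110/204 = 47.4510
  Cat, B: 88×34/204 = 14.6667
  Cat, C: 88×60/204 = 25.8824
Contributions (O − E)²/E:
  (60 − 62.5490)²/62.5490 = 0.1039
  (16 − 19.3333)²/19.3333 = 0.5747
  (40 − 34.1176)²/34.1176 = 1.0142
  (50 − 47.4510)²/47.4510 = 0.1369
  (18 − 14.6667)²/14.6667 = 0.7576
  (20 − 25.8824)²/25.8824 = 1.3369
χ² = 0.1039 + 0.5747 + 1.0142 + 0.1369 + 0.7576 + 1.3369 = 3.924
df = (2−1)(3−1) = 2. Since 3.924 < 5.991, fail to reject the null hypothesis of independence at α = 0.05.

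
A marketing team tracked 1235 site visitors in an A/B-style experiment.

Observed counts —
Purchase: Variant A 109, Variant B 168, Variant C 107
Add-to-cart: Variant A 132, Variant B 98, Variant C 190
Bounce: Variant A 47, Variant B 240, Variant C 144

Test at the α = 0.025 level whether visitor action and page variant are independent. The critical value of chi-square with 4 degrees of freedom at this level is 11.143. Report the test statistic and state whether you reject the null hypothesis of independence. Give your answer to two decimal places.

Row totals: 384, 420, 431. Column totals: 288, 506, 441. Grand total N = 1235.
Expected counts (row total × column total / N):
  Purchase, Variant A: 384×288/1235 = 89.548
  Purchase, Variant B: 384×506/1235 = 157.331
  Purchase, Variant C: 384×441/1235 = 137.121
  Add-to-cart, Variant A: 420×288/1235 = 97.943
  Add-to-cart, Variant B: 420×506/1235 = 172.081
  Add-to-cart, Variant C: 420×441/1235 = 149.976
  Bounce, Variant A: 431×288/1235 = 100.509
  Bounce, Variant B: 431×506/1235 = 176.588
  Bounce, Variant C: 431×441/1235 = 153.904
Contributions (O − E)²/E:
  (109 − 89.548)²/89.548 = 4.2254
  (168 − 157.331)²/157.331 = 0.7235
  (107 − 137.121)²/137.121 = 6.6166
  (132 − 97.943)²/97.943 = 11.8424
  (98 − 172.081)²/172.081 = 31.8919
  (190 − 149.976)²/149.976 = 10.6812
  (47 − 100.509)²/100.509 = 28.4871
  (240 − 176.588)²/176.588 = 22.7710
  (144 − 153.904)²/153.904 = 0.6373
χ² = 4.2254 + 0.7235 + 6.6166 + 11.8424 + 31.8919 + 10.6812 + 28.4871 + 22.7710 + 0.6373 = 117.88
df = (3−1)(3−1) = 4. Since 117.88 > 11.143, reject the null hypothesis of independence at α = 0.025.

117.88; reject H₀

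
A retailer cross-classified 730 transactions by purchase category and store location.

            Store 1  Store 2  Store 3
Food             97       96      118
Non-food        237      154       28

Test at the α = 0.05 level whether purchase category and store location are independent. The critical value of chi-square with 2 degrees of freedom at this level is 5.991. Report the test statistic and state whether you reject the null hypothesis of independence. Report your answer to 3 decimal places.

Row totals: 311, 419. Column totals: 334, 250, 146. Grand total N = 730.
Expected counts (row total × column total / N):
  Food, Store 1: 311×334/730 = 142.2932
  Food, Store 2: 311×250/730 = 106.5068
  Food, Store 3: 311×146/730 = 62.2000
  Non-food, Store 1: 419×334/730 = 191.7068
  Non-food, Store 2: 419×250/730 = 143.4932
  Non-food, Store 3: 419×146/730 = 83.8000
Contributions (O − E)²/E:
  (97 − 142.2932)²/142.2932 = 14.4172
  (96 − 106.5068)²/106.5068 = 1.0365
  (118 − 62.2000)²/62.2000 = 50.0585
  (237 − 191.7068)²/191.7068 = 10.7011
  (154 − 143.4932)²/143.4932 = 0.7693
  (28 − 83.8000)²/83.8000 = 37.1556
χ² = 14.4172 + 1.0365 + 50.0585 + 10.7011 + 0.7693 + 37.1556 = 114.138
df = (2−1)(3−1) = 2. Since 114.138 > 5.991, reject the null hypothesis of independence at α = 0.05.

114.138; reject H₀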